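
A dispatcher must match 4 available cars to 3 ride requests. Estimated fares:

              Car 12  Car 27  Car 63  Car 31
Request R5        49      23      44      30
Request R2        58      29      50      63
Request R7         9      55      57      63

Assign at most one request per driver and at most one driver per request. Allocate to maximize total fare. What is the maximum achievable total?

Maximum total: $169

This is a one-to-one assignment (maximum-weight bipartite matching).
Optimal: Car 12→Request R5 ($49), Car 31→Request R2 ($63), Car 63→Request R7 ($57) — total 49+63+57 = $169.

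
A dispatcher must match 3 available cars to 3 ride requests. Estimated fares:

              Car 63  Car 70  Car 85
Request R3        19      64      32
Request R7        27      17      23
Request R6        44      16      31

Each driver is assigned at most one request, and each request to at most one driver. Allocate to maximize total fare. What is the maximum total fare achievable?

Optimal: Car 63→Request R6 ($44), Car 70→Request R3 ($64), Car 85→Request R7 ($23) — total 44+64+23 = $131.
Next-best assignment: Car 63→Request R7, Car 70→Request R3, Car 85→Request R6 = $122.
Swapping Car 63↔Car 70 (Car 63→Request R3 $19, Car 70→Request R6 $16) loses 73.
Every other assignment is strictly worse.

Max total: $131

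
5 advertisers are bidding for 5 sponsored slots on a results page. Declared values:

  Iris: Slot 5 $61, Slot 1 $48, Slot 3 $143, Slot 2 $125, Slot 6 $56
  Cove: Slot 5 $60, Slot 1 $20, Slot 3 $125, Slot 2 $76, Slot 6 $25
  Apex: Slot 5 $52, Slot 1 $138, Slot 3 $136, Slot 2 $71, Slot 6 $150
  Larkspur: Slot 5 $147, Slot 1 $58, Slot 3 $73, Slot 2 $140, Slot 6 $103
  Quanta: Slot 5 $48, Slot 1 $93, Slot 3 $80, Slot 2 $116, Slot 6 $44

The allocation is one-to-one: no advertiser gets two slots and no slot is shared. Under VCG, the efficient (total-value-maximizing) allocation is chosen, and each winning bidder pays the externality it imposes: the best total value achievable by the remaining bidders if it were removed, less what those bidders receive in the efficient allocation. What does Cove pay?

Efficient allocation: Iris→Slot 2 ($125), Cove→Slot 3 ($125), Apex→Slot 6 ($150), Larkspur→Slot 5 ($147), Quanta→Slot 1 ($93); total welfare W = $640.
Cove receives Slot 3 at value $125, so the others get W − 125 = $515.
Without Cove: best allocation of the remaining 4 bidders over all 5 slots is Iris→Slot 3 ($143), Apex→Slot 6 ($150), Larkspur→Slot 5 ($147), Quanta→Slot 2 ($116), total $556.
VCG payment = (others' best without Cove) − (others' welfare with Cove) = 556 − 515 = $41.

Cove pays $41.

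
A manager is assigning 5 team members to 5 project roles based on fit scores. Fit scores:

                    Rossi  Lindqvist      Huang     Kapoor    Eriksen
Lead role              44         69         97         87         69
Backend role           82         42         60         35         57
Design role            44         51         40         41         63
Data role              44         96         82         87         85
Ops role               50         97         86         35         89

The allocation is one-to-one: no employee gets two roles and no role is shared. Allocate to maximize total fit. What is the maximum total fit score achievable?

Maximum total: 426 pts

Treat this as an assignment problem: match each employee to one role.
Optimal: Rossi→Backend role (82 pts), Lindqvist→Ops role (97 pts), Huang→Lead role (97 pts), Kapoor→Data role (87 pts), Eriksen→Design role (63 pts) — total 82+97+97+87+63 = 426 pts.
Column-greedy (each role in turn goes to its best remaining employee) gives 373 pts, worse by 53.
Next-best assignment: Rossi→Backend role, Lindqvist→Data role, Huang→Ops role, Kapoor→Lead role, Eriksen→Design role = 414 pts.
Checked against all permutations: 426 pts is optimal.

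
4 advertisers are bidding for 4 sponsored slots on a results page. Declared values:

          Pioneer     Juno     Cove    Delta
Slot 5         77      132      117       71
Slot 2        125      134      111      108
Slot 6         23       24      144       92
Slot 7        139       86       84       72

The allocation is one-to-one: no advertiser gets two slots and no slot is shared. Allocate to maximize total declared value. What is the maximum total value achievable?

Optimal: Pioneer→Slot 7 ($139), Juno→Slot 5 ($132), Cove→Slot 6 ($144), Delta→Slot 2 ($108) — total 139+132+144+108 = $523.
Max-entry greedy (repeatedly take the single best remaining cell) gives $488, worse by 35.
Swapping Delta↔Cove (Delta→Slot 6 $92, Cove→Slot 2 $111) loses 49.
Every other assignment is strictly worse.

Maximum total: $523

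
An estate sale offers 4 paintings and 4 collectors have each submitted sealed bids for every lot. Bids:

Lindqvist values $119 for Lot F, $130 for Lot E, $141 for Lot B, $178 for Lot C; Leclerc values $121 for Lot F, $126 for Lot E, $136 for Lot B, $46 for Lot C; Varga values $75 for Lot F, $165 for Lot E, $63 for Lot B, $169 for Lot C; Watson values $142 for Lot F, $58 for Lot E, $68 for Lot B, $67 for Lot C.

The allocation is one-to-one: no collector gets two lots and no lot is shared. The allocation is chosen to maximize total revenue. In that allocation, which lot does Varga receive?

Varga receives Lot E.

This is the linear assignment problem.
Optimal: Lindqvist→Lot C ($178), Leclerc→Lot B ($136), Varga→Lot E ($165), Watson→Lot F ($142) — total 178+136+165+142 = $621.
Column-greedy (each lot in turn goes to its best remaining collector) gives $494, worse by 127.
Varga's own top lot is Lot C ($169), but forcing Varga→Lot C and reassigning the rest optimally gives only $578 — worse by 43.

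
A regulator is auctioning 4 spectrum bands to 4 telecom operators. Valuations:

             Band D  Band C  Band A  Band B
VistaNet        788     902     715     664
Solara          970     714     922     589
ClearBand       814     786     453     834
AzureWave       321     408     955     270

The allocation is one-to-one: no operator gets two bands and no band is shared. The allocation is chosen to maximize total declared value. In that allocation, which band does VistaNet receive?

VistaNet receives Band C.

Optimal: VistaNet→Band C ($902M), Solara→Band D ($970M), ClearBand→Band B ($834M), AzureWave→Band A ($955M) — total 902+970+834+955 = $3661M.
Next-best assignment: VistaNet→Band B, Solara→Band D, ClearBand→Band C, AzureWave→Band A = $3375M.
Checked against all permutations: $3661M is optimal.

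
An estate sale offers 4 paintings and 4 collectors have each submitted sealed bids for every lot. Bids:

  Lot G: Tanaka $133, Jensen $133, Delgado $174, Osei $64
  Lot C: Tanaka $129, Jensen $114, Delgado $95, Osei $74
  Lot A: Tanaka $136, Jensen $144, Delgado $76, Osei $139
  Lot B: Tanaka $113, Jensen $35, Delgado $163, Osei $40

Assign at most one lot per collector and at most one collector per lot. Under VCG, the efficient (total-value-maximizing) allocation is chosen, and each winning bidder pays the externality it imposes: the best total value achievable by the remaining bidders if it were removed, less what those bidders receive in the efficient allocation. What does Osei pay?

Osei pays $22.

Efficient allocation: Tanaka→Lot C ($129), Jensen→Lot G ($133), Delgado→Lot B ($163), Osei→Lot A ($139); total welfare W = $564.
Osei receives Lot A at value $139, so the others get W − 139 = $425.
Without Osei: best allocation of the remaining 3 bidders over all 4 lots is Tanaka→Lot C ($129), Jensen→Lot A ($144), Delgado→Lot G ($174), total $447.
VCG payment = (others' best without Osei) − (others' welfare with Osei) = 447 − 425 = $22.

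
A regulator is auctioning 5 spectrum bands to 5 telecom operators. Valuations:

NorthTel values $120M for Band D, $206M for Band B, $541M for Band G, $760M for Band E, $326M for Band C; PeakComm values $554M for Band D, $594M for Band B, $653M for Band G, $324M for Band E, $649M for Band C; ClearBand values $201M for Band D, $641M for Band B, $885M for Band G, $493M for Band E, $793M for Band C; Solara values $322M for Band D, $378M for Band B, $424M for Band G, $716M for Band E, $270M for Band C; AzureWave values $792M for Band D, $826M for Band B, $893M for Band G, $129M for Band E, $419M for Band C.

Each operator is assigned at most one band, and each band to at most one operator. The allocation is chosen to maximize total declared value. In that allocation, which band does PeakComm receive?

PeakComm receives Band C.

Optimal: NorthTel→Band E ($760M), PeakComm→Band C ($649M), ClearBand→Band G ($885M), Solara→Band B ($378M), AzureWave→Band D ($792M) — total 760+649+885+378+792 = $3464M.
Row-greedy (each operator in turn takes its best remaining band) gives $3376M, worse by 88.
Swapping Solara↔AzureWave (Solara→Band D $322M, AzureWave→Band B $826M) loses 22.
PeakComm's own top band is Band G ($653M), but forcing PeakComm→Band G and reassigning the rest optimally gives only $3376M — worse by 88.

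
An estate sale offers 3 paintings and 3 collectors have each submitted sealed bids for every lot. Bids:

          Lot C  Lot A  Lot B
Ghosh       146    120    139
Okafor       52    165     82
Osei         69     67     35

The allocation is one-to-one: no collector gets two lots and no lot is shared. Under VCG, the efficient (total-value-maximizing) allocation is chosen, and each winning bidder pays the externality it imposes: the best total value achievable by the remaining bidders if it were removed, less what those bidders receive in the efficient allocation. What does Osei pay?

Osei pays $7.

Efficient allocation: Ghosh→Lot B ($139), Okafor→Lot A ($165), Osei→Lot C ($69); total welfare W = $373.
Osei receives Lot C at value $69, so the others get W − 69 = $304.
Without Osei: best allocation of the remaining 2 bidders over all 3 lots is Ghosh→Lot C ($146), Okafor→Lot A ($165), total $311.
VCG payment = (others' best without Osei) − (others' welfare with Osei) = 311 − 304 = $7.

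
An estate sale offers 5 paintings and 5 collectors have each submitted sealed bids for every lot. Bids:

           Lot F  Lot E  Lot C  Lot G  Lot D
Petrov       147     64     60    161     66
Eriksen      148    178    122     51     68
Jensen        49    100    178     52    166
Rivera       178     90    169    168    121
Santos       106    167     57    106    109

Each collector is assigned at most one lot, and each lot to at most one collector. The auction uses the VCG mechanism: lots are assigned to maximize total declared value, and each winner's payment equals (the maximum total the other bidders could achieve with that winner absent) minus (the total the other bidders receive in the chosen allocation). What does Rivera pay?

Rivera pays $12.

Efficient allocation: Petrov→Lot G ($161), Eriksen→Lot F ($148), Jensen→Lot D ($166), Rivera→Lot C ($169), Santos→Lot E ($167); total welfare W = $811.
Rivera receives Lot C at value $169, so the others get W − 169 = $642.
Without Rivera: best allocation of the remaining 4 bidders over all 5 lots is Petrov→Lot G ($161), Eriksen→Lot F ($148), Jensen→Lot C ($178), Santos→Lot E ($167), total $654.
VCG payment = (others' best without Rivera) − (others' welfare with Rivera) = 654 − 642 = $12.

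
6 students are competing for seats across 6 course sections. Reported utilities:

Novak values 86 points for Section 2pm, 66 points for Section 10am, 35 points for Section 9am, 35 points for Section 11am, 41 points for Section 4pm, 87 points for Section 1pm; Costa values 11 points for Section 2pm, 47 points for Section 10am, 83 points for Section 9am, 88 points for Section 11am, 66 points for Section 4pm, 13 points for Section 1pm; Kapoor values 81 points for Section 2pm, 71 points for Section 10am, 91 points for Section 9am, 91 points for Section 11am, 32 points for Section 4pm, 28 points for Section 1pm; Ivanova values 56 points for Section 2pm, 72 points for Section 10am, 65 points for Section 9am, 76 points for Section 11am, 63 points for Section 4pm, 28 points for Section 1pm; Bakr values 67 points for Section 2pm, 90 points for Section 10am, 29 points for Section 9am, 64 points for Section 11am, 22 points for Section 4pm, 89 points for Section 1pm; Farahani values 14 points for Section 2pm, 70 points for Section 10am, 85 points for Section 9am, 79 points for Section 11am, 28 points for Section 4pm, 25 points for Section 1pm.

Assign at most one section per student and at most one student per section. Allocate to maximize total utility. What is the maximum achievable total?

Maximum total: 494 points

Optimal: Novak→Section 1pm (87 points), Costa→Section 11am (88 points), Kapoor→Section 2pm (81 points), Ivanova→Section 4pm (63 points), Bakr→Section 10am (90 points), Farahani→Section 9am (85 points) — total 87+88+81+63+90+85 = 494 points.
Column-greedy (each section in turn goes to its best remaining student) gives 443 points, worse by 51.
Next-best assignment: Novak→Section 2pm, Costa→Section 4pm, Kapoor→Section 11am, Ivanova→Section 10am, Bakr→Section 1pm, Farahani→Section 9am = 489 points.
Swapping Farahani↔Novak (Farahani→Section 1pm 25 points, Novak→Section 9am 35 points) loses 112.
No other one-to-one assignment exceeds 494 points.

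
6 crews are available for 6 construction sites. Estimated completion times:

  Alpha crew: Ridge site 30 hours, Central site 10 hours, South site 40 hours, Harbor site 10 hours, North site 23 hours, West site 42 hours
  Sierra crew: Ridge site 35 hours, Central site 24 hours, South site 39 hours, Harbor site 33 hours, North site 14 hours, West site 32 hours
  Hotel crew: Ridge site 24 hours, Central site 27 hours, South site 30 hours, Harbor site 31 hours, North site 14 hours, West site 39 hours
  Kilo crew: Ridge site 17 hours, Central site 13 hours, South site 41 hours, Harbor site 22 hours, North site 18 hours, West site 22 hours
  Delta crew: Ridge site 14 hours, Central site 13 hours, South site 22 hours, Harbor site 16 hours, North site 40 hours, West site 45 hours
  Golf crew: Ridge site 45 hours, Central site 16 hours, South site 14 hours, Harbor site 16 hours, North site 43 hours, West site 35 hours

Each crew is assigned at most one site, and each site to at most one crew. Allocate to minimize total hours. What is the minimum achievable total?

Treat this as an assignment problem: match each crew to one site.
Optimal: Alpha crew→Harbor site (10 hours), Sierra crew→North site (14 hours), Hotel crew→Ridge site (24 hours), Kilo crew→West site (22 hours), Delta crew→Central site (13 hours), Golf crew→South site (14 hours) — total 10+14+24+22+13+14 = 97 hours.
Min-entry greedy (repeatedly take the single cheapest remaining cell) gives 113 hours, worse by 16.

Minimum total: 97 hours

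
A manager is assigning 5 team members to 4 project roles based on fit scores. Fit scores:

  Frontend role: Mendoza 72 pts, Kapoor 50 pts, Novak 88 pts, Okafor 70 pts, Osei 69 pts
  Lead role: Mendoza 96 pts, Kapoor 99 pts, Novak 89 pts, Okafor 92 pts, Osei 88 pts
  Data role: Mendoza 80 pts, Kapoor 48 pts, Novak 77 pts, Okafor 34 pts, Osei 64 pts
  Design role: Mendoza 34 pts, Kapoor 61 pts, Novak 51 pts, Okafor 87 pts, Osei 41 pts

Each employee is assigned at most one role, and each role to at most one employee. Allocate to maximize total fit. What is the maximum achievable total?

Max total: 354 pts

Optimal: Novak→Frontend role (88 pts), Kapoor→Lead role (99 pts), Mendoza→Data role (80 pts), Okafor→Design role (87 pts) — total 88+99+80+87 = 354 pts.
Row-greedy (each employee in turn takes its best remaining role) gives 279 pts, worse by 75.
Next-best assignment: Novak→Frontend role, Osei→Lead role, Mendoza→Data role, Okafor→Design role = 343 pts.
Swapping Kapoor↔Mendoza (Kapoor→Data role 48 pts, Mendoza→Lead role 96 pts) loses 35.
Checked against all permutations: 354 pts is optimal.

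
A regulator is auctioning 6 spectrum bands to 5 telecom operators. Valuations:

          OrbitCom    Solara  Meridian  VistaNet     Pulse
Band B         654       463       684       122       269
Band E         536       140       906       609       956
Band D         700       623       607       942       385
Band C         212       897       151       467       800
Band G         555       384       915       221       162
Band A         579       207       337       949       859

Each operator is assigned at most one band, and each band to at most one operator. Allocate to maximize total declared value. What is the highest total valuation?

Max total: $4417M

Treat this as an assignment problem: match each operator to one band.
Optimal: OrbitCom→Band D ($700M), Solara→Band C ($897M), Meridian→Band G ($915M), VistaNet→Band A ($949M), Pulse→Band E ($956M) — total 700+897+915+949+956 = $4417M.
Column-greedy (each band in turn goes to its best remaining operator) gives $4034M, worse by 383.
Next-best assignment: OrbitCom→Band B, Solara→Band C, Meridian→Band G, VistaNet→Band A, Pulse→Band E = $4371M.
Swapping Pulse↔OrbitCom (Pulse→Band D $385M, OrbitCom→Band E $536M) loses 735.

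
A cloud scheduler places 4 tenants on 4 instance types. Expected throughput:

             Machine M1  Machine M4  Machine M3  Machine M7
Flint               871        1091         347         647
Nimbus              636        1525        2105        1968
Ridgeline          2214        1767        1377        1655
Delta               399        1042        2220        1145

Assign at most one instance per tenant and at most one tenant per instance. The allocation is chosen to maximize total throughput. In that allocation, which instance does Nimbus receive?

Optimal: Flint→Machine M4 (1091 ops/s), Nimbus→Machine M7 (1968 ops/s), Ridgeline→Machine M1 (2214 ops/s), Delta→Machine M3 (2220 ops/s) — total 1091+1968+2214+2220 = 7493 ops/s.
Column-greedy (each instance in turn goes to its best remaining tenant) gives 6606 ops/s, worse by 887.
Next-best assignment: Flint→Machine M1, Nimbus→Machine M7, Ridgeline→Machine M4, Delta→Machine M3 = 6826 ops/s.
Nimbus's own top instance is Machine M3 (2105 ops/s), but forcing Nimbus→Machine M3 and reassigning the rest optimally gives only 6555 ops/s — worse by 938.

Nimbus receives Machine M7.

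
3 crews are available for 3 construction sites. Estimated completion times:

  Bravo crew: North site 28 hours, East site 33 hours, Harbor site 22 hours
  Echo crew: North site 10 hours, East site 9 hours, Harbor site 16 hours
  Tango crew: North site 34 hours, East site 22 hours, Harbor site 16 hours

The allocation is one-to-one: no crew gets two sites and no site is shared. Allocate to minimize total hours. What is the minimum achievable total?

Optimal: Bravo crew→North site (28 hours), Echo crew→East site (9 hours), Tango crew→Harbor site (16 hours) — total 28+9+16 = 53 hours.
Column-greedy (each site in turn goes to its cheapest remaining crew) gives 54 hours, worse by 1.
Next-best assignment: Bravo crew→Harbor site, Echo crew→North site, Tango crew→East site = 54 hours.
Swapping Bravo crew↔Echo crew (Bravo crew→East site 33 hours, Echo crew→North site 10 hours) adds 6.

Min total: 53 hours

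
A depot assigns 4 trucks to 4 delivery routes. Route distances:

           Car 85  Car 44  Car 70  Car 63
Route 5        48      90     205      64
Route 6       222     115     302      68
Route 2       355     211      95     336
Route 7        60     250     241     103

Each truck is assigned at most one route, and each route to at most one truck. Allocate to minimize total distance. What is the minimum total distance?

Min total: 313 km

Optimal: Car 85→Route 7 (60 km), Car 44→Route 5 (90 km), Car 70→Route 2 (95 km), Car 63→Route 6 (68 km) — total 60+90+95+68 = 313 km.
Column-greedy (each route in turn goes to its cheapest remaining truck) gives 461 km, worse by 148.
No other one-to-one assignment undercuts 313 km.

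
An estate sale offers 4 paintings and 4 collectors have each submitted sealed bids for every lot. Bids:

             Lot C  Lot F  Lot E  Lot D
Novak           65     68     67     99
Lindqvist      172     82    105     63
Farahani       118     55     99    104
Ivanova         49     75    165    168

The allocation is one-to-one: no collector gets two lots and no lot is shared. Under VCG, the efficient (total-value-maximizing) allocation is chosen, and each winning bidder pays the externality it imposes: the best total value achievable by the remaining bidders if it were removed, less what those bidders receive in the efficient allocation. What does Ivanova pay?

Ivanova pays $26.

Efficient allocation: Novak→Lot F ($68), Lindqvist→Lot C ($172), Farahani→Lot D ($104), Ivanova→Lot E ($165); total welfare W = $509.
Ivanova receives Lot E at value $165, so the others get W − 165 = $344.
Without Ivanova: best allocation of the remaining 3 bidders over all 4 lots is Novak→Lot D ($99), Lindqvist→Lot C ($172), Farahani→Lot E ($99), total $370.
VCG payment = (others' best without Ivanova) − (others' welfare with Ivanova) = 370 − 344 = $26.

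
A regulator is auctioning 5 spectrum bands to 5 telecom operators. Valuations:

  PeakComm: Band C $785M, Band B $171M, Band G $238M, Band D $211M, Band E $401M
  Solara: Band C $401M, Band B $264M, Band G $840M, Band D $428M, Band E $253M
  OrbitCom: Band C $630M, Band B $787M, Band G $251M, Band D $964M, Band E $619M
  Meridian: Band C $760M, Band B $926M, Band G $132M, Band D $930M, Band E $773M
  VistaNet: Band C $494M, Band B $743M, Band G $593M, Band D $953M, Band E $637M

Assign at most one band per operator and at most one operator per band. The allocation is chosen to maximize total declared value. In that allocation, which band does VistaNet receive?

Treat this as an assignment problem: match each operator to one band.
Optimal: PeakComm→Band C ($785M), Solara→Band G ($840M), OrbitCom→Band D ($964M), Meridian→Band B ($926M), VistaNet→Band E ($637M) — total 785+840+964+926+637 = $4152M.
Checked against all permutations: $4152M is optimal.
VistaNet's own top band is Band D ($953M), but forcing VistaNet→Band D and reassigning the rest optimally gives only $4138M — worse by 14.

VistaNet receives Band E.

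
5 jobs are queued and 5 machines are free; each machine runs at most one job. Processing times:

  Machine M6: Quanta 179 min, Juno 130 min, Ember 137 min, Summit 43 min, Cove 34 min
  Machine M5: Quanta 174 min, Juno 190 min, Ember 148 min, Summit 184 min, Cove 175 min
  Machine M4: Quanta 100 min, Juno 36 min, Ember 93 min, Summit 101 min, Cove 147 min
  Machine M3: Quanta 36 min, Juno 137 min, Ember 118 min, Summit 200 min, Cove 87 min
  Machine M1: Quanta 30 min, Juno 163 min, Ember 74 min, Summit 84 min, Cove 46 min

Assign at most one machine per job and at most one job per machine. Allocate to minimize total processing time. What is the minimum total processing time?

This is a one-to-one assignment (minimum-cost bipartite matching).
Optimal: Quanta→Machine M3 (36 min), Juno→Machine M4 (36 min), Ember→Machine M5 (148 min), Summit→Machine M6 (43 min), Cove→Machine M1 (46 min) — total 36+36+148+43+46 = 309 min.
Min-entry greedy (repeatedly take the single cheapest remaining cell) gives 402 min, worse by 93.
Next-best assignment: Quanta→Machine M3, Juno→Machine M4, Ember→Machine M5, Summit→Machine M1, Cove→Machine M6 = 338 min.
Swapping Juno↔Ember (Juno→Machine M5 190 min, Ember→Machine M4 93 min) adds 99.
Every other assignment is strictly worse.

Minimum total: 309 min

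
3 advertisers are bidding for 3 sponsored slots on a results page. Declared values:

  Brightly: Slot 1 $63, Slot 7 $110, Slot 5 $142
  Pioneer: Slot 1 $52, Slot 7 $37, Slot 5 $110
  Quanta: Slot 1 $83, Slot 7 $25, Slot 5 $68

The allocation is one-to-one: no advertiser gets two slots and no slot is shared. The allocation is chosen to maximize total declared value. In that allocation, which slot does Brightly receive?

Brightly receives Slot 7.

Optimal: Brightly→Slot 7 ($110), Pioneer→Slot 5 ($110), Quanta→Slot 1 ($83) — total 110+110+83 = $303.
Row-greedy (each advertiser in turn takes its best remaining slot) gives $219, worse by 84.
Swapping Quanta↔Brightly (Quanta→Slot 7 $25, Brightly→Slot 1 $63) loses 105.
Every other assignment is strictly worse.
Brightly's own top slot is Slot 5 ($142), but forcing Brightly→Slot 5 and reassigning the rest optimally gives only $262 — worse by 41.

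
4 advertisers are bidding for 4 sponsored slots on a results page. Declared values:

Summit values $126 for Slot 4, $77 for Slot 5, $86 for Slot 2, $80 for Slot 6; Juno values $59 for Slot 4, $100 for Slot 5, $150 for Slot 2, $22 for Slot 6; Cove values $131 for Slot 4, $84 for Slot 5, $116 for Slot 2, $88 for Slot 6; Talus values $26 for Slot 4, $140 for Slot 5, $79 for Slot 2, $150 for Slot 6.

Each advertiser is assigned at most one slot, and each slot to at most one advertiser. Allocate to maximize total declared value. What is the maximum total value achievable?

Optimal: Summit→Slot 4 ($126), Juno→Slot 2 ($150), Cove→Slot 5 ($84), Talus→Slot 6 ($150) — total 126+150+84+150 = $510.
Row-greedy (each advertiser in turn takes its best remaining slot) gives $504, worse by 6.
Next-best assignment: Summit→Slot 5, Juno→Slot 2, Cove→Slot 4, Talus→Slot 6 = $508.

Max total: $510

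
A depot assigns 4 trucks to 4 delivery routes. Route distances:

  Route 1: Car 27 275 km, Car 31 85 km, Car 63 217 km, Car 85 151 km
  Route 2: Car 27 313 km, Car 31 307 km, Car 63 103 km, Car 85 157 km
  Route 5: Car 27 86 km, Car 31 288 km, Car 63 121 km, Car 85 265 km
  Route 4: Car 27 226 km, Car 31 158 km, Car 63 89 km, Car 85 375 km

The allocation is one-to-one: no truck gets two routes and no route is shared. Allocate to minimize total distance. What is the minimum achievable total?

Optimal: Car 27→Route 5 (86 km), Car 31→Route 1 (85 km), Car 63→Route 4 (89 km), Car 85→Route 2 (157 km) — total 86+85+89+157 = 417 km.
Column-greedy (each route in turn goes to its cheapest remaining truck) gives 649 km, worse by 232.
Next-best assignment: Car 27→Route 5, Car 31→Route 4, Car 63→Route 2, Car 85→Route 1 = 498 km.

Min total: 417 km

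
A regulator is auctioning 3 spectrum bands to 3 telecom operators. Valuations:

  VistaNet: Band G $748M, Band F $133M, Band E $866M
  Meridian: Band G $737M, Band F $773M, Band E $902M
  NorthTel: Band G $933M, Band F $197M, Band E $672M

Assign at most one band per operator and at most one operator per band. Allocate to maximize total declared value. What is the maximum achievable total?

This is a one-to-one assignment (maximum-weight bipartite matching).
Optimal: VistaNet→Band E ($866M), Meridian→Band F ($773M), NorthTel→Band G ($933M) — total 866+773+933 = $2572M.
Max-entry greedy (repeatedly take the single best remaining cell) gives $1968M, worse by 604.
Every other assignment is strictly worse.

Maximum total: $2572M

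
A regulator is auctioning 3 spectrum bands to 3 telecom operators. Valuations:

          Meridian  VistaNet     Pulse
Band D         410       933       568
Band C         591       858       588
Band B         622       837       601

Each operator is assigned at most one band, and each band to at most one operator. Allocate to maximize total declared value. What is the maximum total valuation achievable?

Optimal: Meridian→Band B ($622M), VistaNet→Band D ($933M), Pulse→Band C ($588M) — total 622+933+588 = $2143M.
Column-greedy (each band in turn goes to its best remaining operator) gives $2125M, worse by 18.
Next-best assignment: Meridian→Band C, VistaNet→Band D, Pulse→Band B = $2125M.
Swapping Pulse↔Meridian (Pulse→Band B $601M, Meridian→Band C $591M) loses 18.

Maximum total: $2143M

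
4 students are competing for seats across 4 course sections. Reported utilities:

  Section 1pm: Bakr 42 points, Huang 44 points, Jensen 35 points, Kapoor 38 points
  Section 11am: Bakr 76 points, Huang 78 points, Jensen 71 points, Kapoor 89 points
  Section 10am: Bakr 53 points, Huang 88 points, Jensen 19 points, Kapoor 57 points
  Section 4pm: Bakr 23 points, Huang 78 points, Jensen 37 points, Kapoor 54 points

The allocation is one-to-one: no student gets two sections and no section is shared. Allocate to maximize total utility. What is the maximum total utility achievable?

Max total: 256 points

Optimal: Bakr→Section 1pm (42 points), Huang→Section 10am (88 points), Jensen→Section 4pm (37 points), Kapoor→Section 11am (89 points) — total 42+88+37+89 = 256 points.
Row-greedy (each student in turn takes its best remaining section) gives 239 points, worse by 17.
Next-best assignment: Bakr→Section 1pm, Huang→Section 10am, Jensen→Section 11am, Kapoor→Section 4pm = 255 points.
Every other assignment is strictly worse.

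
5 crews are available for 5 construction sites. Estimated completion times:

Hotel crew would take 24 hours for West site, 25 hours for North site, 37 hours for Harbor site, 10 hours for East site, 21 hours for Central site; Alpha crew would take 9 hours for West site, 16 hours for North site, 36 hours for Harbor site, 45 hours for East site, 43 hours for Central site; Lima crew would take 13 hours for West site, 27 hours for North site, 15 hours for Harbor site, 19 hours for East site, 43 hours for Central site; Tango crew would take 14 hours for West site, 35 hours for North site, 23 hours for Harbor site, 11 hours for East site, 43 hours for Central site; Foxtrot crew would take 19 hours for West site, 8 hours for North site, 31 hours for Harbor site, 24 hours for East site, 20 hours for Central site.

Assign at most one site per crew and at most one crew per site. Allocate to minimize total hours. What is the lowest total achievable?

Minimum total: 64 hours

This is the linear assignment problem.
Optimal: Hotel crew→Central site (21 hours), Alpha crew→West site (9 hours), Lima crew→Harbor site (15 hours), Tango crew→East site (11 hours), Foxtrot crew→North site (8 hours) — total 21+9+15+11+8 = 64 hours.
Min-entry greedy (repeatedly take the single cheapest remaining cell) gives 85 hours, worse by 21.
Next-best assignment: Hotel crew→East site, Alpha crew→North site, Lima crew→Harbor site, Tango crew→West site, Foxtrot crew→Central site = 75 hours.
Swapping Alpha crew↔Hotel crew (Alpha crew→Central site 43 hours, Hotel crew→West site 24 hours) adds 37.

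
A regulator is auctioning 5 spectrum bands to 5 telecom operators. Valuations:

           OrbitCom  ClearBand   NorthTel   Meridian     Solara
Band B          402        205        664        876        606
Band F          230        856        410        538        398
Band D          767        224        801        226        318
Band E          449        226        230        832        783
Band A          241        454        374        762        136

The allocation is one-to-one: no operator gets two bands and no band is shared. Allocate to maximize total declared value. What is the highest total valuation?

Optimal: OrbitCom→Band D ($767M), ClearBand→Band F ($856M), NorthTel→Band B ($664M), Meridian→Band A ($762M), Solara→Band E ($783M) — total 767+856+664+762+783 = $3832M.
Row-greedy (each operator in turn takes its best remaining band) gives $3255M, worse by 577.
No other one-to-one assignment exceeds $3832M.

Max total: $3832M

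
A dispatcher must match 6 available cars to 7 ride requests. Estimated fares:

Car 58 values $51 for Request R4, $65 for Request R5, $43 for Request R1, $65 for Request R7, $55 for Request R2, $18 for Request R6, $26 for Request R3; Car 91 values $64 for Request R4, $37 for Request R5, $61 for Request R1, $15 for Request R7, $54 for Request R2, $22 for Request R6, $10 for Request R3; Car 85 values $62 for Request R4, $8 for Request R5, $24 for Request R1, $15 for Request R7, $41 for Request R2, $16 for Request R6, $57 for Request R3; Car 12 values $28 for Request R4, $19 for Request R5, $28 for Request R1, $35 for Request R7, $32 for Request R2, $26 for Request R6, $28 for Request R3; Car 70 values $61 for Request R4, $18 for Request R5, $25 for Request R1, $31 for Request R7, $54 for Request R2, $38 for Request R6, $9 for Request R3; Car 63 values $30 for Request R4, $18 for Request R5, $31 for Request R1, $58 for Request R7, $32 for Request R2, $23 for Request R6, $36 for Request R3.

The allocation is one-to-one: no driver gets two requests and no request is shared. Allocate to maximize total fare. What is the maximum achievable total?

Optimal: Car 58→Request R5 ($65), Car 91→Request R1 ($61), Car 85→Request R3 ($57), Car 12→Request R2 ($32), Car 70→Request R4 ($61), Car 63→Request R7 ($58) — total 65+61+57+32+61+58 = $334.
Row-greedy (each driver in turn takes its best remaining request) gives $306, worse by 28.
Next-best assignment: Car 58→Request R5, Car 91→Request R1, Car 85→Request R4, Car 12→Request R3, Car 70→Request R2, Car 63→Request R7 = $328.

Max total: $334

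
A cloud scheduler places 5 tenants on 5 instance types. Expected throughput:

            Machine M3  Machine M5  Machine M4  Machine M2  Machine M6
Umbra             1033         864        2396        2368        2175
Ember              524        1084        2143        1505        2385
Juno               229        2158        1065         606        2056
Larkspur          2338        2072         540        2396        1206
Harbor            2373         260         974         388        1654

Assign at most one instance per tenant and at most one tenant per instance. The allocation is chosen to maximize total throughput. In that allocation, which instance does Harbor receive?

Optimal: Umbra→Machine M4 (2396 ops/s), Ember→Machine M6 (2385 ops/s), Juno→Machine M5 (2158 ops/s), Larkspur→Machine M2 (2396 ops/s), Harbor→Machine M3 (2373 ops/s) — total 2396+2385+2158+2396+2373 = 11708 ops/s.

Harbor receives Machine M3.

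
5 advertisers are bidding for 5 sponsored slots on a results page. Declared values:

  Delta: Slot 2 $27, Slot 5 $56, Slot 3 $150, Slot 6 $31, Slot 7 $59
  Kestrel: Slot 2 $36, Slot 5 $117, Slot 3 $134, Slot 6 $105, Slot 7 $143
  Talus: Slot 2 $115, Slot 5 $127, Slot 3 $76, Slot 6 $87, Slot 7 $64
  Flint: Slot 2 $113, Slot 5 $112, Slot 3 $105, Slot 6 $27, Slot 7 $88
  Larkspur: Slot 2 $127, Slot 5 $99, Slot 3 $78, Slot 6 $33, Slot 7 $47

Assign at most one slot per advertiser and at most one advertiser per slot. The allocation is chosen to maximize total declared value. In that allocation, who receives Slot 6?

Talus receives Slot 6.

This is the linear assignment problem.
Optimal: Delta→Slot 3 ($150), Kestrel→Slot 7 ($143), Talus→Slot 6 ($87), Flint→Slot 5 ($112), Larkspur→Slot 2 ($127) — total 150+143+87+112+127 = $619.
Max-entry greedy (repeatedly take the single best remaining cell) gives $574, worse by 45.
Talus's own top slot is Slot 5 ($127), but forcing Talus→Slot 5 and reassigning the rest optimally gives only $597 — worse by 22.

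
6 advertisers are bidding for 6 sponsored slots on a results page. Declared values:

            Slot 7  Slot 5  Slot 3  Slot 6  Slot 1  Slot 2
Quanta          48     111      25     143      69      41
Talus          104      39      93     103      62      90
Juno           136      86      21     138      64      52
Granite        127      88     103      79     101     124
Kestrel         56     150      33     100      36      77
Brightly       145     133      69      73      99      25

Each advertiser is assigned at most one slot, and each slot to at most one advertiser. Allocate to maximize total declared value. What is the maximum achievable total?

Optimal: Quanta→Slot 6 ($143), Talus→Slot 3 ($93), Juno→Slot 7 ($136), Granite→Slot 2 ($124), Kestrel→Slot 5 ($150), Brightly→Slot 1 ($99) — total 143+93+136+124+150+99 = $745.
Max-entry greedy (repeatedly take the single best remaining cell) gives $719, worse by 26.
Next-best assignment: Quanta→Slot 6, Talus→Slot 2, Juno→Slot 7, Granite→Slot 3, Kestrel→Slot 5, Brightly→Slot 1 = $721.
Swapping Kestrel↔Quanta (Kestrel→Slot 6 $100, Quanta→Slot 5 $111) loses 82.
Checked against all permutations: $745 is optimal.

Max total: $745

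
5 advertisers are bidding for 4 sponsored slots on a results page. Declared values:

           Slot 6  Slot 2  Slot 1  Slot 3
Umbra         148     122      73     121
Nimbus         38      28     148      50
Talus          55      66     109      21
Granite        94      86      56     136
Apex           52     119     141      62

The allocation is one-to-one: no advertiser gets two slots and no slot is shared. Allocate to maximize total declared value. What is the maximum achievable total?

Max total: $551

Optimal: Umbra→Slot 6 ($148), Apex→Slot 2 ($119), Nimbus→Slot 1 ($148), Granite→Slot 3 ($136) — total 148+119+148+136 = $551.
Row-greedy (each advertiser in turn takes its best remaining slot) gives $498, worse by 53.
Next-best assignment: Umbra→Slot 6, Apex→Slot 2, Talus→Slot 1, Granite→Slot 3 = $512.
Swapping Umbra↔Apex (Umbra→Slot 2 $122, Apex→Slot 6 $52) loses 93.
Every other assignment is strictly worse.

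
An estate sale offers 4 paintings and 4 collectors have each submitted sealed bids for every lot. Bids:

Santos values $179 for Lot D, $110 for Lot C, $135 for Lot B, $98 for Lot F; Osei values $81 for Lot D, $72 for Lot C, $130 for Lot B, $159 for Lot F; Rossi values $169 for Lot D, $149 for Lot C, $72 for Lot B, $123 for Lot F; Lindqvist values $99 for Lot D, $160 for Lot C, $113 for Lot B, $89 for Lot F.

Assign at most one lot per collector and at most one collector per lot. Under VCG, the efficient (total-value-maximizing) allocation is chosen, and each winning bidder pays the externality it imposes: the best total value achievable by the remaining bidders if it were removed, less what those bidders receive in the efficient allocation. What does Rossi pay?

Efficient allocation: Santos→Lot B ($135), Osei→Lot F ($159), Rossi→Lot D ($169), Lindqvist→Lot C ($160); total welfare W = $623.
Rossi receives Lot D at value $169, so the others get W − 169 = $454.
Without Rossi: best allocation of the remaining 3 bidders over all 4 lots is Santos→Lot D ($179), Osei→Lot F ($159), Lindqvist→Lot C ($160), total $498.
VCG payment = (others' best without Rossi) − (others' welfare with Rossi) = 498 − 454 = $44.

Rossi pays $44.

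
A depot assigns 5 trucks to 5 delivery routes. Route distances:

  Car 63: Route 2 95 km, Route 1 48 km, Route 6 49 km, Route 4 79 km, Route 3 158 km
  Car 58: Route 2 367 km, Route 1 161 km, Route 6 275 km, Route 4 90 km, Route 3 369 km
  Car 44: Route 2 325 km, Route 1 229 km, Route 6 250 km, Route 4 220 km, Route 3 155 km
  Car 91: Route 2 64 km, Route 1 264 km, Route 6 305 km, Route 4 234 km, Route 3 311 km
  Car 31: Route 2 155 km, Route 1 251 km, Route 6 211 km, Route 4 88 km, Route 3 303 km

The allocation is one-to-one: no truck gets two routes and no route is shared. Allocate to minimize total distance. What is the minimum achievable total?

This is a one-to-one assignment (minimum-cost bipartite matching).
Optimal: Car 63→Route 6 (49 km), Car 58→Route 1 (161 km), Car 44→Route 3 (155 km), Car 91→Route 2 (64 km), Car 31→Route 4 (88 km) — total 49+161+155+64+88 = 517 km.

Min total: 517 km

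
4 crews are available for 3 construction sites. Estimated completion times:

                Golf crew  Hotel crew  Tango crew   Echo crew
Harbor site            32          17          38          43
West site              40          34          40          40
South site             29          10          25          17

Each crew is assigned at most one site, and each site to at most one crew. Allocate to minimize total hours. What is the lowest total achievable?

Optimal: Hotel crew→Harbor site (17 hours), Golf crew→West site (40 hours), Echo crew→South site (17 hours) — total 17+40+17 = 74 hours.
Min-entry greedy (repeatedly take the single cheapest remaining cell) gives 82 hours, worse by 8.
No other one-to-one assignment undercuts 74 hours.

Minimum total: 74 hours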